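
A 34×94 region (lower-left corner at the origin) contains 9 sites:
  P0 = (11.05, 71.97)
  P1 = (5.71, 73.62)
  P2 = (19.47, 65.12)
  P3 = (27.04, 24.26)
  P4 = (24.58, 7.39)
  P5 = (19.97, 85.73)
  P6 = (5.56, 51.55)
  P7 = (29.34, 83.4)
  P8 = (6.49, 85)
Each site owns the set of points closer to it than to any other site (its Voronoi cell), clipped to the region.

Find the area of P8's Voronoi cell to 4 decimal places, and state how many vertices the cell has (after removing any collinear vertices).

Area of P8's cell: 191.7571 (5 vertices)

1. box [0,34]×[0,94]: [(0, 0) (34, 0) (34, 94) (0, 94)]
2. ⊥bis P8·P0 via (8.77,78.485): [(0, 75.4158) (34, 87.3145) (34, 94) (0, 94)]  |A|=429.5837
3. ⊥bis P8·P1 via (6.1,79.31): [(0, 79.7281) (10.304, 79.0219) (34, 87.3145) (34, 94) (0, 94)]  |A|=407.3669
4. ⊥bis P8·P2 via (12.98,75.06): [(0, 79.7281) (10.304, 79.0219) (29.1485, 85.6167) (34, 88.7843) (34, 94) (0, 94)]  |A|=403.8015
5. ⊥bis P8·P3 via (16.765,54.63): [(0, 79.7281) (10.304, 79.0219) (29.1485, 85.6167) (34, 88.7843) (34, 94) (0, 94)]  |A|=403.8015
6. ⊥bis P8·P4 via (15.535,46.195): [(0, 79.7281) (10.304, 79.0219) (29.1485, 85.6167) (34, 88.7843) (34, 94) (0, 94)]  |A|=403.8015
7. ⊥bis P8·P5 via (13.23,85.365): [(0, 79.7281) (10.304, 79.0219) (13.5127, 80.1448) (12.7624, 94) (0, 94)]  |A|=191.7571
8. ⊥bis P8·P6 via (6.025,68.275): [(0, 79.7281) (10.304, 79.0219) (13.5127, 80.1448) (12.7624, 94) (0, 94)]  |A|=191.7571
9. ⊥bis P8·P7 via (17.915,84.2): [(0, 79.7281) (10.304, 79.0219) (13.5127, 80.1448) (12.7624, 94) (0, 94)]  |A|=191.7571
10. canonical 5-gon: [(0, 79.7281) (10.304, 79.0219) (13.5127, 80.1448) (12.7624, 94) (0, 94)]
11. shoelace: 191.7571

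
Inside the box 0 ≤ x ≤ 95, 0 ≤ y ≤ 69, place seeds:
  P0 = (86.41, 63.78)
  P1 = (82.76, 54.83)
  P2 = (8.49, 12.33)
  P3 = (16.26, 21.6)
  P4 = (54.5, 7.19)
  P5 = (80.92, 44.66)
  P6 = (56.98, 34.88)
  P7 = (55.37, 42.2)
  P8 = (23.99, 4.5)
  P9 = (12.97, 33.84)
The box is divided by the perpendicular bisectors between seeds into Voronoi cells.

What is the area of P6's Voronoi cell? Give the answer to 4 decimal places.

Area of P6's cell: 617.2637

1. box [0,95]×[0,69]: [(0, 0) (95, 0) (95, 69) (0, 69)]
2. ⊥bis P6·P0 via (71.695,49.33): [(0, 0) (95, 0) (95, 25.5976) (52.3792, 69) (0, 69)]  |A|=5630.0784
3. ⊥bis P6·P1 via (69.87,44.855): [(0, 0) (95, 0) (95, 12.3812) (51.1853, 69) (0, 69)]  |A|=5314.6318
4. ⊥bis P6·P2 via (32.735,23.605): [(43.7124, 0) (95, 0) (95, 12.3812) (51.1853, 69) (11.6243, 69)]  |A|=3405.5162
5. ⊥bis P6·P3 via (36.62,28.24): [(45.8299, 0) (95, 0) (95, 12.3812) (51.1853, 69) (23.327, 69)]  |A|=2928.7203
6. ⊥bis P6·P4 via (55.74,21.035): [(38.4652, 22.5822) (90.7282, 17.9013) (51.1853, 69) (23.327, 69)]  |A|=1889.2994
7. ⊥bis P6·P5 via (68.95,39.77): [(38.4652, 22.5822) (77.396, 19.0954) (63.521, 53.0593) (51.1853, 69) (23.327, 69)]  |A|=1671.1758
8. ⊥bis P6·P7 via (56.175,38.54): [(34.7945, 33.8375) (38.4652, 22.5822) (77.396, 19.0954) (68.3578, 41.2196)]  |A|=617.3292
9. ⊥bis P6·P8 via (40.485,19.69): [(34.7945, 33.8375) (38.4652, 22.5822) (77.396, 19.0954) (68.3578, 41.2196)]  |A|=617.3292
10. ⊥bis P6·P9 via (34.975,34.36): [(34.9864, 33.8797) (35.0024, 33.2) (38.4652, 22.5822) (77.396, 19.0954) (68.3578, 41.2196)]  |A|=617.2637
11. canonical 5-gon: [(34.9864, 33.8797) (35.0024, 33.2) (38.4652, 22.5822) (77.396, 19.0954) (68.3578, 41.2196)]
12. shoelace: 617.2637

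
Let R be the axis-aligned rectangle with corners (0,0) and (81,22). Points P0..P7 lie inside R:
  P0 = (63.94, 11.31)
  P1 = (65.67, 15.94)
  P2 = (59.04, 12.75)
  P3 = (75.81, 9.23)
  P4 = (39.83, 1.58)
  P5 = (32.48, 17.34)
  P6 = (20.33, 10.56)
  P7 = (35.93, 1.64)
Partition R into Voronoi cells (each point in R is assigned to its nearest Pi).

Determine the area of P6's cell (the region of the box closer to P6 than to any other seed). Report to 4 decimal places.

1. box [0,81]×[0,22]: [(0, 0) (81, 0) (81, 22) (0, 22)]
2. ⊥bis P6·P0 via (42.135,10.935): [(0, 0) (42.3231, 0) (41.9447, 22) (0, 22)]  |A|=926.9454
3. ⊥bis P6·P1 via (43,13.25): [(0, 0) (42.3231, 0) (41.9447, 22) (0, 22)]  |A|=926.9454
4. ⊥bis P6·P2 via (39.685,11.655): [(0, 0) (40.3444, 0) (39.0997, 22) (0, 22)]  |A|=873.8852
5. ⊥bis P6·P3 via (48.07,9.895): [(0, 0) (40.3444, 0) (39.0997, 22) (0, 22)]  |A|=873.8852
6. ⊥bis P6·P4 via (30.08,6.07): [(0, 0) (27.2847, 0) (37.416, 22) (0, 22)]  |A|=711.7072
7. ⊥bis P6·P5 via (26.405,13.95): [(0, 0) (27.2847, 0) (30.4065, 6.7791) (21.9129, 22) (0, 22)]  |A|=593.7218
8. ⊥bis P6·P7 via (28.13,6.1): [(0, 0) (24.6421, 0) (29.4739, 8.4504) (21.9129, 22) (0, 22)]  |A|=576.7863
9. canonical 5-gon: [(0, 0) (24.6421, 0) (29.4739, 8.4504) (21.9129, 22) (0, 22)]
10. shoelace: 576.7863

Area of P6's cell: 576.7863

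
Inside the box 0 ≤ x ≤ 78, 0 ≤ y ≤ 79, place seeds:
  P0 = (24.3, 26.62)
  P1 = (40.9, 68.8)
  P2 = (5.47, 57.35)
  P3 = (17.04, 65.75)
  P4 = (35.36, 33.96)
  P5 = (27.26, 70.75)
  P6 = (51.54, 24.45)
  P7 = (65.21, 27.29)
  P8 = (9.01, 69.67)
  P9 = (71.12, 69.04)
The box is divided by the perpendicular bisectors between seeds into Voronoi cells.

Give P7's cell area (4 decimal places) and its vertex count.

Area of P7's cell: 932.6216 (6 vertices)

1. box [0,78]×[0,79]: [(0, 0) (78, 0) (78, 79) (0, 79)]
2. ⊥bis P7·P0 via (44.755,26.955): [(45.1965, 0) (78, 0) (78, 79) (43.9026, 79)]  |A|=2642.5859
3. ⊥bis P7·P1 via (53.055,48.045): [(44.4917, 43.03) (45.1965, 0) (78, 0) (78, 62.6538)]  |A|=1755.479
4. ⊥bis P7·P2 via (35.34,42.32): [(44.4917, 43.03) (45.1965, 0) (78, 0) (78, 62.6538)]  |A|=1755.479
5. ⊥bis P7·P3 via (41.125,46.52): [(44.4917, 43.03) (45.1965, 0) (78, 0) (78, 62.6538)]  |A|=1755.479
6. ⊥bis P7·P4 via (50.285,30.625): [(54.3465, 48.8014) (45.0766, 7.3162) (45.1965, 0) (78, 0) (78, 62.6538)]  |A|=1577.8152
7. ⊥bis P7·P5 via (46.235,49.02): [(54.3465, 48.8014) (45.0766, 7.3162) (45.1965, 0) (78, 0) (78, 62.6538)]  |A|=1577.8152
8. ⊥bis P7·P6 via (58.375,25.87): [(54.3465, 48.8014) (53.9653, 47.0954) (63.7496, 0) (78, 0) (78, 62.6538)]  |A|=1106.032
9. ⊥bis P7·P8 via (37.11,48.48): [(54.3465, 48.8014) (53.9653, 47.0954) (63.7496, 0) (78, 0) (78, 62.6538)]  |A|=1106.032
10. ⊥bis P7·P9 via (68.165,48.165): [(56.1613, 49.8642) (54.3465, 48.8014) (53.9653, 47.0954) (63.7496, 0) (78, 0) (78, 46.7728)]  |A|=932.6216
11. canonical 6-gon: [(56.1613, 49.8642) (54.3465, 48.8014) (53.9653, 47.0954) (63.7496, 0) (78, 0) (78, 46.7728)]
12. shoelace: 932.6216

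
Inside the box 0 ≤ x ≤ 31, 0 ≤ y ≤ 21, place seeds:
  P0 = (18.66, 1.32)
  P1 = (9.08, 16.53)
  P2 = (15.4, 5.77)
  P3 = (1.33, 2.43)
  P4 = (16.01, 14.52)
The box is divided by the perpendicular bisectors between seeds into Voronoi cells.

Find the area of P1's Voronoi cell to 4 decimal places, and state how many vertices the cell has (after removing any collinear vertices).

1. box [0,31]×[0,21]: [(0, 0) (31, 0) (31, 21) (0, 21)]
2. ⊥bis P1·P0 via (13.87,8.925): [(0, 0.189) (31, 19.7143) (31, 21) (0, 21)]  |A|=342.4987
3. ⊥bis P1·P2 via (12.24,11.15): [(0, 3.9607) (29.0099, 21) (0, 21)]  |A|=247.1544
4. ⊥bis P1·P3 via (5.205,9.48): [(0, 12.3409) (7.3704, 8.2898) (29.0099, 21) (0, 21)]  |A|=216.2717
5. ⊥bis P1·P4 via (12.545,15.525): [(0, 12.3409) (7.3704, 8.2898) (11.0781, 10.4676) (14.133, 21) (0, 21)]  |A|=137.9264
6. canonical 5-gon: [(0, 12.3409) (7.3704, 8.2898) (11.0781, 10.4676) (14.133, 21) (0, 21)]
7. shoelace: 137.9264

Area of P1's cell: 137.9264 (5 vertices)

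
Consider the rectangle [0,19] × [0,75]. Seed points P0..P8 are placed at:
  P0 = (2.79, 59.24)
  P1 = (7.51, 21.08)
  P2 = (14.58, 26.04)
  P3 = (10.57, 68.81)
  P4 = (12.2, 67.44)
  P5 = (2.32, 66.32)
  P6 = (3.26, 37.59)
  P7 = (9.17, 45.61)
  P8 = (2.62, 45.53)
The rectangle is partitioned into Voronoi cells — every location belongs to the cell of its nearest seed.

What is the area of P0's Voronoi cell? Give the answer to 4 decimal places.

Area of P0's cell: 110.1329

1. box [0,19]×[0,75]: [(0, 0) (19, 0) (19, 75) (0, 75)]
2. ⊥bis P0·P1 via (5.15,40.16): [(0, 39.523) (19, 41.8731) (19, 75) (0, 75)]  |A|=651.737
3. ⊥bis P0·P2 via (8.685,42.64): [(0, 39.5558) (19, 46.3031) (19, 75) (0, 75)]  |A|=609.341
4. ⊥bis P0·P3 via (6.68,64.025): [(0, 69.4556) (0, 39.5558) (19, 46.3031) (19, 54.0094)]  |A|=357.2577
5. ⊥bis P0·P4 via (7.495,63.34): [(7.4279, 63.417) (0, 69.4556) (0, 39.5558) (19, 46.3031) (19, 50.1373)]  |A|=334.8539
6. ⊥bis P0·P5 via (2.555,62.78): [(7.6862, 63.1206) (0, 62.6104) (0, 39.5558) (19, 46.3031) (19, 50.1373)]  |A|=308.2264
7. ⊥bis P0·P6 via (3.025,48.415): [(7.6862, 63.1206) (0, 62.6104) (0, 48.3493) (19, 48.7618) (19, 50.1373)]  |A|=201.3297
8. ⊥bis P0·P7 via (5.98,52.425): [(13.8119, 56.091) (7.6862, 63.1206) (0, 62.6104) (0, 49.6259)]  |A|=118.2487
9. ⊥bis P0·P8 via (2.705,52.385): [(5.8122, 52.3465) (13.8119, 56.091) (7.6862, 63.1206) (0, 62.6104) (0, 52.4185)]  |A|=110.1329
10. canonical 5-gon: [(5.8122, 52.3465) (13.8119, 56.091) (7.6862, 63.1206) (0, 62.6104) (0, 52.4185)]
11. shoelace: 110.1329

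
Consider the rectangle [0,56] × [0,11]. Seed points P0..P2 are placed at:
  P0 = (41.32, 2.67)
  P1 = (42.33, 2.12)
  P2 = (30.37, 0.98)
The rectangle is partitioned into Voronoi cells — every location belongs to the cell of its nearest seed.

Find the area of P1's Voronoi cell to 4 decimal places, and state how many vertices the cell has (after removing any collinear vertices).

1. box [0,56]×[0,11]: [(0, 0) (56, 0) (56, 11) (0, 11)]
2. ⊥bis P1·P0 via (41.825,2.395): [(40.5208, 0) (56, 0) (56, 11) (46.5109, 11)]  |A|=137.3257
3. ⊥bis P1·P2 via (36.35,1.55): [(40.5208, 0) (56, 0) (56, 11) (46.5109, 11)]  |A|=137.3257
4. canonical 4-gon: [(40.5208, 0) (56, 0) (56, 11) (46.5109, 11)]
5. shoelace: 137.3257

Area of P1's cell: 137.3257 (4 vertices)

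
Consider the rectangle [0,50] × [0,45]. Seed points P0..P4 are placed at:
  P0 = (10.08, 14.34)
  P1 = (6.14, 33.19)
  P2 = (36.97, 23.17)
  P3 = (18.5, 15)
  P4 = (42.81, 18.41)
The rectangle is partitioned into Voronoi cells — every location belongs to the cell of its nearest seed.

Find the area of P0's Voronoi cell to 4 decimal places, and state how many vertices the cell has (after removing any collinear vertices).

Area of P0's cell: 340.9940 (4 vertices)

1. box [0,50]×[0,45]: [(0, 0) (50, 0) (50, 45) (0, 45)]
2. ⊥bis P0·P1 via (8.11,23.765): [(0, 22.0699) (0, 0) (50, 0) (50, 32.5208)]  |A|=1364.7662
3. ⊥bis P0·P2 via (23.525,18.755): [(20.9954, 26.4583) (0, 22.0699) (0, 0) (29.6837, 0)]  |A|=624.3728
4. ⊥bis P0·P3 via (14.29,14.67): [(13.489, 24.8893) (0, 22.0699) (0, 0) (15.4399, 0)]  |A|=340.994
5. ⊥bis P0·P4 via (26.445,16.375): [(13.489, 24.8893) (0, 22.0699) (0, 0) (15.4399, 0)]  |A|=340.994
6. canonical 4-gon: [(13.489, 24.8893) (0, 22.0699) (0, 0) (15.4399, 0)]
7. shoelace: 340.994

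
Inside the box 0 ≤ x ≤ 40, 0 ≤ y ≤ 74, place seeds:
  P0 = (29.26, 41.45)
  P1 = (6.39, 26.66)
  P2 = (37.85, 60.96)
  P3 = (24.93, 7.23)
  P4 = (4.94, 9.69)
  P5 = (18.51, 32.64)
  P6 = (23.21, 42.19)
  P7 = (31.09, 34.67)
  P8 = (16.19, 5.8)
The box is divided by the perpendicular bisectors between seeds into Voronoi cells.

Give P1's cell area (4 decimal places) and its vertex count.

Area of P1's cell: 322.7366 (5 vertices)

1. box [0,40]×[0,74]: [(0, 0) (40, 0) (40, 74) (0, 74)]
2. ⊥bis P1·P0 via (17.825,34.055): [(0, 61.6181) (0, 0) (39.8483, 0)]  |A|=1227.6884
3. ⊥bis P1·P2 via (22.12,43.81): [(0, 61.6181) (0, 0) (39.8483, 0)]  |A|=1227.6884
4. ⊥bis P1·P3 via (15.66,16.945): [(23.8414, 24.7517) (0, 61.6181) (0, 2.0023)]  |A|=710.6627
5. ⊥bis P1·P4 via (5.665,18.175): [(16.0216, 17.2901) (23.8414, 24.7517) (0, 61.6181) (0, 18.659)]  |A|=577.2286
6. ⊥bis P1·P5 via (12.45,29.65): [(16.0216, 17.2901) (17.7396, 18.9293) (0, 54.8831) (0, 18.659)]  |A|=335.6074
7. ⊥bis P1·P6 via (14.8,34.425): [(16.0216, 17.2901) (17.7396, 18.9293) (4.693, 45.3715) (0, 50.4544) (0, 18.659)]  |A|=325.2153
8. ⊥bis P1·P7 via (18.74,30.665): [(16.0216, 17.2901) (17.7396, 18.9293) (4.693, 45.3715) (0, 50.4544) (0, 18.659)]  |A|=325.2153
9. ⊥bis P1·P8 via (11.29,16.23): [(13.9274, 17.469) (17.6071, 19.1978) (4.693, 45.3715) (0, 50.4544) (0, 18.659)]  |A|=322.7366
10. canonical 5-gon: [(13.9274, 17.469) (17.6071, 19.1978) (4.693, 45.3715) (0, 50.4544) (0, 18.659)]
11. shoelace: 322.7366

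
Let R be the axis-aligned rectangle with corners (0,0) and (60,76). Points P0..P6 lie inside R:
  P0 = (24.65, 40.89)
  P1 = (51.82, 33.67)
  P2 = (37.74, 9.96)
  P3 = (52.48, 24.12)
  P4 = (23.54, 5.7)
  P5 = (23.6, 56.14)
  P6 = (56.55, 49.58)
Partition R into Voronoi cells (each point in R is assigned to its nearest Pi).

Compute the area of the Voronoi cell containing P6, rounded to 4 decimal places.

1. box [0,60]×[0,76]: [(0, 0) (60, 0) (60, 76) (0, 76)]
2. ⊥bis P6·P0 via (40.6,45.235): [(52.9226, 0) (60, 0) (60, 76) (32.2192, 76)]  |A|=1324.6106
3. ⊥bis P6·P1 via (54.185,41.625): [(40.4729, 45.7016) (60, 39.8962) (60, 76) (32.2192, 76)]  |A|=773.3586
4. ⊥bis P6·P2 via (47.145,29.77): [(40.4729, 45.7016) (60, 39.8962) (60, 76) (32.2192, 76)]  |A|=773.3586
5. ⊥bis P6·P3 via (54.515,36.85): [(40.4729, 45.7016) (60, 39.8962) (60, 76) (32.2192, 76)]  |A|=773.3586
6. ⊥bis P6·P4 via (40.045,27.64): [(40.4729, 45.7016) (60, 39.8962) (60, 76) (32.2192, 76)]  |A|=773.3586
7. ⊥bis P6·P5 via (40.075,52.86): [(39.4196, 49.5681) (40.4729, 45.7016) (60, 39.8962) (60, 76) (44.6819, 76)]  |A|=608.6514
8. canonical 5-gon: [(39.4196, 49.5681) (40.4729, 45.7016) (60, 39.8962) (60, 76) (44.6819, 76)]
9. shoelace: 608.6514

Area of P6's cell: 608.6514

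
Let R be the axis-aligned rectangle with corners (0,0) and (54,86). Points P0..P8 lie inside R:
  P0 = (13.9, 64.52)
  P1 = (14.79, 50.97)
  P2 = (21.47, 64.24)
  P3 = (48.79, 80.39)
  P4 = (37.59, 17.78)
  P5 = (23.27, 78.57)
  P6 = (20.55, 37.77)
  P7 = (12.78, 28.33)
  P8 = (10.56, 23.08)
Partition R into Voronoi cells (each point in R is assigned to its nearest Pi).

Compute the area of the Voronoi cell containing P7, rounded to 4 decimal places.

Area of P7's cell: 255.2910

1. box [0,54]×[0,86]: [(0, 0) (54, 0) (54, 86) (0, 86)]
2. ⊥bis P7·P0 via (13.34,46.425): [(0, 46.8378) (0, 0) (54, 0) (54, 45.1667)]  |A|=2484.1217
3. ⊥bis P7·P1 via (13.785,39.65): [(0, 40.8738) (0, 0) (54, 0) (54, 36.0797)]  |A|=2077.745
4. ⊥bis P7·P2 via (17.125,46.285): [(0, 40.8738) (0, 0) (54, 0) (54, 36.0797)]  |A|=2077.745
5. ⊥bis P7·P3 via (30.785,54.36): [(0, 40.8738) (0, 0) (54, 0) (54, 36.0797)]  |A|=2077.745
6. ⊥bis P7·P4 via (25.185,23.055): [(31.5703, 38.071) (0, 40.8738) (0, 0) (15.3813, 0)]  |A|=937.9899
7. ⊥bis P7·P5 via (18.025,53.45): [(31.5703, 38.071) (0, 40.8738) (0, 0) (15.3813, 0)]  |A|=937.9899
8. ⊥bis P7·P6 via (16.665,33.05): [(26.1244, 25.2641) (8.0252, 40.1614) (0, 40.8738) (0, 0) (15.3813, 0)]  |A|=781.5276
9. ⊥bis P7·P8 via (11.67,25.705): [(24.0803, 20.4572) (26.1244, 25.2641) (8.0252, 40.1614) (0, 40.8738) (0, 30.6397)]  |A|=255.291
10. canonical 5-gon: [(24.0803, 20.4572) (26.1244, 25.2641) (8.0252, 40.1614) (0, 40.8738) (0, 30.6397)]
11. shoelace: 255.291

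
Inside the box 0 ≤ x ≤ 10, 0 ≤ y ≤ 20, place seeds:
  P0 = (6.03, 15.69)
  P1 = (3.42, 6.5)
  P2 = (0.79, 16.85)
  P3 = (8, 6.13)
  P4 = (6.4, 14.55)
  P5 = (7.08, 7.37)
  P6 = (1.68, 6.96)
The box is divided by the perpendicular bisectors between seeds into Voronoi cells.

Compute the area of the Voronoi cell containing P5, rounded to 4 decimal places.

1. box [0,10]×[0,20]: [(0, 0) (10, 0) (10, 20) (0, 20)]
2. ⊥bis P5·P0 via (6.555,11.53): [(0, 10.7027) (0, 0) (10, 0) (10, 11.9648)]  |A|=113.3376
3. ⊥bis P5·P1 via (5.25,6.935): [(4.2276, 11.2363) (6.8985, 0) (10, 0) (10, 11.9648)]  |A|=51.9577
4. ⊥bis P5·P2 via (3.935,12.11): [(4.2276, 11.2363) (6.8985, 0) (10, 0) (10, 11.9648)]  |A|=51.9577
5. ⊥bis P5·P3 via (7.54,6.75): [(4.2276, 11.2363) (5.6307, 5.3334) (10, 8.5752) (10, 11.9648)]  |A|=24.9531
6. ⊥bis P5·P4 via (6.74,10.96): [(4.3471, 10.7334) (5.6307, 5.3334) (10, 8.5752) (10, 11.2687)]  |A|=21.4908
7. ⊥bis P5·P6 via (4.38,7.165): [(4.3471, 10.7334) (5.6307, 5.3334) (10, 8.5752) (10, 11.2687)]  |A|=21.4908
8. canonical 4-gon: [(4.3471, 10.7334) (5.6307, 5.3334) (10, 8.5752) (10, 11.2687)]
9. shoelace: 21.4908

Area of P5's cell: 21.4908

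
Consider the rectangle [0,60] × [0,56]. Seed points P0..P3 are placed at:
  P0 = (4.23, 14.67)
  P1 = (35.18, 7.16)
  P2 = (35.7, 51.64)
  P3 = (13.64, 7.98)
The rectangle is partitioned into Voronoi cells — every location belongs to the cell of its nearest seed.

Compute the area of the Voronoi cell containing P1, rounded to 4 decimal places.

Area of P1's cell: 1035.4479

1. box [0,60]×[0,56]: [(0, 0) (60, 0) (60, 56) (0, 56)]
2. ⊥bis P1·P0 via (19.705,10.915): [(17.0565, 0) (60, 0) (60, 56) (30.6448, 56)]  |A|=2024.3627
3. ⊥bis P1·P2 via (35.44,29.4): [(24.2222, 29.5311) (17.0565, 0) (60, 0) (60, 29.1129)]  |A|=1154.883
4. ⊥bis P1·P3 via (24.41,7.57): [(25.2456, 29.5192) (24.1218, 0) (60, 0) (60, 29.1129)]  |A|=1035.4479
5. canonical 4-gon: [(25.2456, 29.5192) (24.1218, 0) (60, 0) (60, 29.1129)]
6. shoelace: 1035.4479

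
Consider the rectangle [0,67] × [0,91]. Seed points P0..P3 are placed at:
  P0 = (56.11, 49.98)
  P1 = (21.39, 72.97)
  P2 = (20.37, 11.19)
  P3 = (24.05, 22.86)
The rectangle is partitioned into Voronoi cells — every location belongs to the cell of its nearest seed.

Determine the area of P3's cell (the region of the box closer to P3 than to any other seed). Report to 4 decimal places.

Area of P3's cell: 1502.2639

1. box [0,67]×[0,91]: [(0, 0) (67, 0) (67, 91) (0, 91)]
2. ⊥bis P3·P0 via (40.08,36.42): [(0, 83.8007) (0, 0) (67, 0) (67, 4.5964)]  |A|=2961.3041
3. ⊥bis P3·P1 via (22.72,47.915): [(30.0281, 48.3029) (0, 46.7089) (0, 0) (67, 0) (67, 4.5964)]  |A|=2404.4074
4. ⊥bis P3·P2 via (22.21,17.025): [(30.0281, 48.3029) (0, 46.7089) (0, 24.0287) (67, 2.901) (67, 4.5964)]  |A|=1502.2639
5. canonical 5-gon: [(30.0281, 48.3029) (0, 46.7089) (0, 24.0287) (67, 2.901) (67, 4.5964)]
6. shoelace: 1502.2639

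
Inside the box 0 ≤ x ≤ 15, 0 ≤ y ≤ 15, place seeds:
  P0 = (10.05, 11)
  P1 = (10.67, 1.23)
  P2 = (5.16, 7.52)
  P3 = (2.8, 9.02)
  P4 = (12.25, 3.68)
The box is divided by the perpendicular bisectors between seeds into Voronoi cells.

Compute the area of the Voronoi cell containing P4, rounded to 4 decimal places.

1. box [0,15]×[0,15]: [(0, 0) (15, 0) (15, 15) (0, 15)]
2. ⊥bis P4·P0 via (11.15,7.34): [(0, 3.9889) (0, 0) (15, 0) (15, 8.4971)]  |A|=93.6451
3. ⊥bis P4·P1 via (11.46,2.455): [(6.1946, 5.8507) (15, 0.1721) (15, 8.4971)]  |A|=36.6528
4. ⊥bis P4·P2 via (8.705,5.6): [(9.3553, 6.8006) (8.1558, 4.5859) (15, 0.1721) (15, 8.4971)]  |A|=33.7225
5. ⊥bis P4·P3 via (7.525,6.35): [(9.3553, 6.8006) (8.1558, 4.5859) (15, 0.1721) (15, 8.4971)]  |A|=33.7225
6. canonical 4-gon: [(9.3553, 6.8006) (8.1558, 4.5859) (15, 0.1721) (15, 8.4971)]
7. shoelace: 33.7225

Area of P4's cell: 33.7225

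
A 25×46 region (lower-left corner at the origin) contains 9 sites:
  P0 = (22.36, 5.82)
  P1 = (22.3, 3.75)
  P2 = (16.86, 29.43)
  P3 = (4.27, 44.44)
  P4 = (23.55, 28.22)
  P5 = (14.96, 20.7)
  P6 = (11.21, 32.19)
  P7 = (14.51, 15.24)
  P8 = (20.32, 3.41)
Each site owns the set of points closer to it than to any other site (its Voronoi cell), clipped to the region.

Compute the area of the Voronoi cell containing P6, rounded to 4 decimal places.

1. box [0,25]×[0,46]: [(0, 0) (25, 0) (25, 46) (0, 46)]
2. ⊥bis P6·P0 via (16.785,19.005): [(0, 11.9078) (25, 22.4785) (25, 46) (0, 46)]  |A|=720.1706
3. ⊥bis P6·P1 via (16.755,17.97): [(0, 11.9078) (25, 22.4785) (25, 46) (0, 46)]  |A|=720.1706
4. ⊥bis P6·P2 via (14.035,30.81): [(0, 11.9078) (6.0513, 14.4665) (21.4552, 46) (0, 46)]  |A|=441.4302
5. ⊥bis P6·P3 via (7.74,38.315): [(0, 33.9301) (0, 11.9078) (6.0513, 14.4665) (21.4552, 46) (21.305, 46)]  |A|=312.8549
6. ⊥bis P6·P4 via (17.38,30.205): [(0, 33.9301) (0, 11.9078) (6.0513, 14.4665) (21.4552, 46) (21.305, 46)]  |A|=312.8549
7. ⊥bis P6·P5 via (13.085,26.445): [(0, 33.9301) (0, 22.1744) (11.6785, 25.986) (21.4552, 46) (21.305, 46)]  |A|=225.251
8. ⊥bis P6·P7 via (12.86,23.715): [(0, 33.9301) (0, 22.1744) (11.6785, 25.986) (21.4552, 46) (21.305, 46)]  |A|=225.251
9. ⊥bis P6·P8 via (15.765,17.8): [(0, 33.9301) (0, 22.1744) (11.6785, 25.986) (21.4552, 46) (21.305, 46)]  |A|=225.251
10. canonical 5-gon: [(0, 33.9301) (0, 22.1744) (11.6785, 25.986) (21.4552, 46) (21.305, 46)]
11. shoelace: 225.251

Area of P6's cell: 225.2510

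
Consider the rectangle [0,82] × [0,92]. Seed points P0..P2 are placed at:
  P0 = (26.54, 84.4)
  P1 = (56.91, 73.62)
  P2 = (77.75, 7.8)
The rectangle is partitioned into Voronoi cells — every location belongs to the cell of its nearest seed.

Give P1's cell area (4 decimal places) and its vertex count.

Area of P1's cell: 2536.0926 (4 vertices)

1. box [0,82]×[0,92]: [(0, 0) (82, 0) (82, 92) (0, 92)]
2. ⊥bis P1·P0 via (41.725,79.01): [(13.68, 0) (82, 0) (82, 92) (46.3359, 92)]  |A|=4783.2716
3. ⊥bis P1·P2 via (67.33,40.71): [(23.1669, 26.727) (82, 45.3548) (82, 92) (46.3359, 92)]  |A|=2536.0926
4. canonical 4-gon: [(23.1669, 26.727) (82, 45.3548) (82, 92) (46.3359, 92)]
5. shoelace: 2536.0926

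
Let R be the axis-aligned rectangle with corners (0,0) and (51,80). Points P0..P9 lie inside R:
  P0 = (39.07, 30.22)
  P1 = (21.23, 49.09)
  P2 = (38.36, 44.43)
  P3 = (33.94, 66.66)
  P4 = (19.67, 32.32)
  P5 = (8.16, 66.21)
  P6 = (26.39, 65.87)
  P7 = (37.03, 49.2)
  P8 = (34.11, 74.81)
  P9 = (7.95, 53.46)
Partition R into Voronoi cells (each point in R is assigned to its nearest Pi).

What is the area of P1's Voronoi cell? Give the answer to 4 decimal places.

1. box [0,51]×[0,80]: [(0, 0) (51, 0) (51, 80) (0, 80)]
2. ⊥bis P1·P0 via (30.15,39.655): [(0, 11.1507) (51, 59.3669) (51, 80) (0, 80)]  |A|=2281.8004
3. ⊥bis P1·P2 via (29.795,46.76): [(0, 11.1507) (27.07, 36.7432) (38.8375, 80) (0, 80)]  |A|=1771.8709
4. ⊥bis P1·P3 via (27.585,57.875): [(0, 77.8298) (0, 11.1507) (27.07, 36.7432) (31.9581, 54.7115)]  |A|=1246.1219
5. ⊥bis P1·P4 via (20.45,40.705): [(0, 77.8298) (0, 42.6073) (27.9578, 40.0066) (31.9581, 54.7115)]  |A|=773.5822
6. ⊥bis P1·P5 via (14.695,57.65): [(21.1178, 62.5534) (0, 46.4313) (0, 42.6073) (27.9578, 40.0066) (31.9581, 54.7115)]  |A|=442.0498
7. ⊥bis P1·P6 via (23.81,57.48): [(31.3261, 55.1687) (17.1535, 59.5269) (0, 46.4313) (0, 42.6073) (27.9578, 40.0066) (31.9581, 54.7115)]  |A|=411.9653
8. ⊥bis P1·P7 via (29.13,49.145): [(29.0833, 55.8584) (17.1535, 59.5269) (0, 46.4313) (0, 42.6073) (27.9578, 40.0066) (29.1628, 44.436)]  |A|=395.2973
9. ⊥bis P1·P8 via (27.67,61.95): [(29.0833, 55.8584) (17.1535, 59.5269) (0, 46.4313) (0, 42.6073) (27.9578, 40.0066) (29.1628, 44.436)]  |A|=395.2973
10. ⊥bis P1·P9 via (14.59,51.275): [(29.0833, 55.8584) (17.2915, 59.4845) (11.3891, 41.5479) (27.9578, 40.0066) (29.1628, 44.436)]  |A|=255.7009
11. canonical 5-gon: [(29.0833, 55.8584) (17.2915, 59.4845) (11.3891, 41.5479) (27.9578, 40.0066) (29.1628, 44.436)]
12. shoelace: 255.7009

Area of P1's cell: 255.7009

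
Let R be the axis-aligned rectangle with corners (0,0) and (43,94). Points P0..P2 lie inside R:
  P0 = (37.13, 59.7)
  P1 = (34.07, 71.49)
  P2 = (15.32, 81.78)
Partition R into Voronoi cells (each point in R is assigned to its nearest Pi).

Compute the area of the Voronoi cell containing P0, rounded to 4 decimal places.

1. box [0,43]×[0,94]: [(0, 0) (43, 0) (43, 94) (0, 94)]
2. ⊥bis P0·P1 via (35.6,65.595): [(0, 56.3553) (0, 0) (43, 0) (43, 67.5156)]  |A|=2663.2247
3. ⊥bis P0·P2 via (26.225,70.74): [(15.8187, 60.4609) (0, 44.8357) (0, 0) (43, 0) (43, 67.5156)]  |A|=2572.1122
4. canonical 5-gon: [(15.8187, 60.4609) (0, 44.8357) (0, 0) (43, 0) (43, 67.5156)]
5. shoelace: 2572.1122

Area of P0's cell: 2572.1122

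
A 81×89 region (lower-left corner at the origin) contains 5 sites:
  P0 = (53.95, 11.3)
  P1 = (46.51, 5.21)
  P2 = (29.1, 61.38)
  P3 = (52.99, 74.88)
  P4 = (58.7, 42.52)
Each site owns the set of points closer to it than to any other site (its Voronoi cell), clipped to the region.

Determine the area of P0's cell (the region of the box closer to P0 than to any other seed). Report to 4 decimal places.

1. box [0,81]×[0,89]: [(0, 0) (81, 0) (81, 89) (0, 89)]
2. ⊥bis P0·P1 via (50.23,8.255): [(0, 69.6197) (56.9871, 0) (81, 0) (81, 89) (0, 89)]  |A|=5225.2862
3. ⊥bis P0·P2 via (41.525,36.34): [(31.367, 31.2995) (56.9871, 0) (81, 0) (81, 55.9277)]  |A|=1763.7278
4. ⊥bis P0·P3 via (53.47,43.09): [(55.1803, 43.1158) (31.367, 31.2995) (56.9871, 0) (81, 0) (81, 43.5057)]  |A|=1603.3607
5. ⊥bis P0·P4 via (56.325,26.91): [(31.9207, 30.623) (56.9871, 0) (81, 0) (81, 23.1558)]  |A|=935.9087
6. canonical 4-gon: [(31.9207, 30.623) (56.9871, 0) (81, 0) (81, 23.1558)]
7. shoelace: 935.9087

Area of P0's cell: 935.9087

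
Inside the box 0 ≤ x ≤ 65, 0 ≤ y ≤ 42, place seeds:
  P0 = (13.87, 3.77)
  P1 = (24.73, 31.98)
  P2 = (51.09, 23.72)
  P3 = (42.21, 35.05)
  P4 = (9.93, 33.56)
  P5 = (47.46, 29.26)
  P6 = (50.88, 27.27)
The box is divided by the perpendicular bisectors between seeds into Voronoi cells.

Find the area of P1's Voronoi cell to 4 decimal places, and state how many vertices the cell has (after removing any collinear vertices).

1. box [0,65]×[0,42]: [(0, 0) (65, 0) (65, 42) (0, 42)]
2. ⊥bis P1·P0 via (19.3,17.875): [(0, 25.3049) (65, 0.2819) (65, 42) (0, 42)]  |A|=1898.4291
3. ⊥bis P1·P2 via (37.91,27.85): [(0, 25.3049) (33.1175, 12.5557) (42.344, 42) (0, 42)]  |A|=899.8437
4. ⊥bis P1·P3 via (33.47,33.515): [(0, 25.3049) (33.1175, 12.5557) (35.7023, 20.8046) (31.9798, 42) (0, 42)]  |A|=790.0076
5. ⊥bis P1·P4 via (17.33,32.77): [(15.8804, 19.1914) (33.1175, 12.5557) (35.7023, 20.8046) (31.9798, 42) (18.3154, 42)]  |A|=448.5718
6. ⊥bis P1·P5 via (36.095,30.62): [(15.8804, 19.1914) (33.1175, 12.5557) (34.4374, 16.7679) (35.2373, 23.4524) (31.9798, 42) (18.3154, 42)]  |A|=445.9586
7. ⊥bis P1·P6 via (37.805,29.625): [(15.8804, 19.1914) (33.1175, 12.5557) (34.4374, 16.7679) (35.2373, 23.4524) (31.9798, 42) (18.3154, 42)]  |A|=445.9586
8. canonical 6-gon: [(15.8804, 19.1914) (33.1175, 12.5557) (34.4374, 16.7679) (35.2373, 23.4524) (31.9798, 42) (18.3154, 42)]
9. shoelace: 445.9586

Area of P1's cell: 445.9586 (6 vertices)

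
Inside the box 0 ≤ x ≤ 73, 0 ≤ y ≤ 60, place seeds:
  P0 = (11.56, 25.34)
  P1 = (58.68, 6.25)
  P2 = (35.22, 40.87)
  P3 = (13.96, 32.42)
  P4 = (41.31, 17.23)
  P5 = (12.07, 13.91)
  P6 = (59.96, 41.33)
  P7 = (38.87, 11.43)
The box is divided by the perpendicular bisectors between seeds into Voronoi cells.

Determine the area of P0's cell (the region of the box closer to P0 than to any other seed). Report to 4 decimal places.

1. box [0,73]×[0,60]: [(0, 0) (73, 0) (73, 60) (0, 60)]
2. ⊥bis P0·P1 via (35.12,15.795): [(0, 0) (28.7209, 0) (53.029, 60) (0, 60)]  |A|=2452.4973
3. ⊥bis P0·P2 via (23.39,33.105): [(0, 0) (28.7209, 0) (34.9795, 15.4483) (5.7366, 60) (0, 60)]  |A|=1399.0183
4. ⊥bis P0·P3 via (12.76,28.88): [(0, 33.2054) (0, 0) (28.7209, 0) (34.9795, 15.4483) (29.9989, 23.0363)]  |A|=891.0912
5. ⊥bis P0·P4 via (26.435,21.285): [(27.1735, 23.9941) (0, 33.2054) (0, 0) (20.6326, 0)]  |A|=698.6839
6. ⊥bis P0·P5 via (11.815,19.625): [(26.1569, 20.2649) (27.1735, 23.9941) (0, 33.2054) (0, 19.0978)]  |A|=239.8547
7. ⊥bis P0·P6 via (35.76,33.335): [(26.1569, 20.2649) (27.1735, 23.9941) (0, 33.2054) (0, 19.0978)]  |A|=239.8547
8. ⊥bis P0·P7 via (25.215,18.385): [(26.1569, 20.2649) (27.1735, 23.9941) (0, 33.2054) (0, 19.0978)]  |A|=239.8547
9. canonical 4-gon: [(26.1569, 20.2649) (27.1735, 23.9941) (0, 33.2054) (0, 19.0978)]
10. shoelace: 239.8547

Area of P0's cell: 239.8547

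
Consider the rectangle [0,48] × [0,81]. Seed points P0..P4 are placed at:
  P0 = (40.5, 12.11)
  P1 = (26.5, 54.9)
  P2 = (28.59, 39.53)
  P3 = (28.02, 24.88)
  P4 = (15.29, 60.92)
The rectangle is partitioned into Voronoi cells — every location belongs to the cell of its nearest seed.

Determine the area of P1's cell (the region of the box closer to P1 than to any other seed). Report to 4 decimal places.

1. box [0,48]×[0,81]: [(0, 0) (48, 0) (48, 81) (0, 81)]
2. ⊥bis P1·P0 via (33.5,33.505): [(0, 22.5445) (48, 38.2491) (48, 81) (0, 81)]  |A|=2428.9537
3. ⊥bis P1·P2 via (27.545,47.215): [(0, 43.4695) (48, 49.9965) (48, 81) (0, 81)]  |A|=1644.8182
4. ⊥bis P1·P3 via (27.26,39.89): [(0, 43.4695) (48, 49.9965) (48, 81) (0, 81)]  |A|=1644.8182
5. ⊥bis P1·P4 via (20.895,57.91): [(14.1753, 45.397) (48, 49.9965) (48, 81) (33.2948, 81)]  |A|=786.1181
6. canonical 4-gon: [(14.1753, 45.397) (48, 49.9965) (48, 81) (33.2948, 81)]
7. shoelace: 786.1181

Area of P1's cell: 786.1181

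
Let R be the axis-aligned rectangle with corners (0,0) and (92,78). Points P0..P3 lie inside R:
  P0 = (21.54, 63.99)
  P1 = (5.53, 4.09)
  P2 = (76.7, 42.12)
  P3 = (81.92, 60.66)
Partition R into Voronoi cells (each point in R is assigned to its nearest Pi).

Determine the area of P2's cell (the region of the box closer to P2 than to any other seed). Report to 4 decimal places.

Area of P2's cell: 2513.0156

1. box [0,92]×[0,78]: [(0, 0) (92, 0) (92, 78) (0, 78)]
2. ⊥bis P2·P0 via (49.12,53.055): [(28.0846, 0) (92, 0) (92, 78) (59.0103, 78)]  |A|=3779.3003
3. ⊥bis P2·P1 via (41.115,23.105): [(38.8936, 27.2622) (53.4613, 0) (92, 0) (92, 78) (59.0103, 78)]  |A|=3433.3887
4. ⊥bis P2·P3 via (79.31,51.39): [(51.5579, 59.2037) (38.8936, 27.2622) (53.4613, 0) (92, 0) (92, 47.8171)]  |A|=2513.0156
5. canonical 5-gon: [(51.5579, 59.2037) (38.8936, 27.2622) (53.4613, 0) (92, 0) (92, 47.8171)]
6. shoelace: 2513.0156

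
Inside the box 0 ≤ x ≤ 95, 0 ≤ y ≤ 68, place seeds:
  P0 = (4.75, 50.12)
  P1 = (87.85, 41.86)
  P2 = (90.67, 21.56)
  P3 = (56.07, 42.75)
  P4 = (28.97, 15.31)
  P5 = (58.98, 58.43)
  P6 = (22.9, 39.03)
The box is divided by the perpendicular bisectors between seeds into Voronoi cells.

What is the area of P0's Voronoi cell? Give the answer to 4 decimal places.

1. box [0,95]×[0,68]: [(0, 0) (95, 0) (95, 68) (0, 68)]
2. ⊥bis P0·P1 via (46.3,45.99): [(0, 0) (41.7287, 0) (48.4878, 68) (0, 68)]  |A|=3067.3586
3. ⊥bis P0·P2 via (47.71,35.84): [(0, 0) (35.7967, 0) (44.2592, 25.4587) (48.4878, 68) (0, 68)]  |A|=2991.8486
4. ⊥bis P0·P3 via (30.41,46.435): [(0, 0) (23.7415, 0) (33.5069, 68) (0, 68)]  |A|=1946.4473
5. ⊥bis P0·P4 via (16.86,32.715): [(0, 20.9842) (29.7252, 41.6663) (33.5069, 68) (0, 68)]  |A|=1139.9571
6. ⊥bis P0·P5 via (31.865,54.275): [(0, 20.9842) (29.7252, 41.6663) (31.6951, 55.3837) (29.7618, 68) (0, 68)]  |A|=1116.3325
7. ⊥bis P0·P6 via (13.825,44.575): [(0, 21.9489) (28.1381, 68) (0, 68)]  |A|=647.8962
8. canonical 3-gon: [(0, 21.9489) (28.1381, 68) (0, 68)]
9. shoelace: 647.8962

Area of P0's cell: 647.8962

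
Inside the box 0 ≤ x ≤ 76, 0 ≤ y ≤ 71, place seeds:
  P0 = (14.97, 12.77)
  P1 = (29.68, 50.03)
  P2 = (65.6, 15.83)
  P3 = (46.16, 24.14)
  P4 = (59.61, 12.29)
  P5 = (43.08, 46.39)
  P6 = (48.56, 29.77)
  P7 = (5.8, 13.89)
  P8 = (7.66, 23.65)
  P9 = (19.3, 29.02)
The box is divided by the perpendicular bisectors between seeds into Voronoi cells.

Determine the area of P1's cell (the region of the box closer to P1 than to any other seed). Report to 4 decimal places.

1. box [0,76]×[0,71]: [(0, 0) (76, 0) (76, 71) (0, 71)]
2. ⊥bis P1·P0 via (22.325,31.4): [(0, 40.2138) (76, 10.2095) (76, 71) (0, 71)]  |A|=3479.9173
3. ⊥bis P1·P2 via (47.64,32.93): [(0, 40.2138) (39.6653, 24.5542) (76, 62.7163) (76, 71) (0, 71)]  |A|=2526.0062
4. ⊥bis P1·P3 via (37.92,37.085): [(0, 40.2138) (26.438, 29.7762) (72.636, 59.1831) (76, 62.7163) (76, 71) (0, 71)]  |A|=2210.8956
5. ⊥bis P1·P4 via (44.645,31.16): [(0, 40.2138) (26.438, 29.7762) (72.636, 59.1831) (76, 62.7163) (76, 71) (0, 71)]  |A|=2210.8956
6. ⊥bis P1·P5 via (36.38,48.21): [(0, 40.2138) (26.438, 29.7762) (32.4043, 33.574) (42.5707, 71) (0, 71)]  |A|=1376.7676
7. ⊥bis P1·P6 via (39.12,39.9): [(0, 40.2138) (26.438, 29.7762) (32.1751, 33.4281) (32.4289, 33.6646) (42.5707, 71) (0, 71)]  |A|=1376.759
8. ⊥bis P1·P7 via (17.74,31.96): [(0, 43.6819) (13.0397, 35.0658) (26.438, 29.7762) (32.1751, 33.4281) (32.4289, 33.6646) (42.5707, 71) (0, 71)]  |A|=1354.1469
9. ⊥bis P1·P8 via (18.67,36.84): [(0, 52.4243) (26.832, 30.027) (32.1751, 33.4281) (32.4289, 33.6646) (42.5707, 71) (0, 71)]  |A|=1207.5715
10. ⊥bis P1·P9 via (24.49,39.525): [(0, 52.4243) (2.3483, 50.4641) (32.8931, 35.3735) (42.5707, 71) (0, 71)]  |A|=1076.0474
11. canonical 5-gon: [(0, 52.4243) (2.3483, 50.4641) (32.8931, 35.3735) (42.5707, 71) (0, 71)]
12. shoelace: 1076.0474

Area of P1's cell: 1076.0474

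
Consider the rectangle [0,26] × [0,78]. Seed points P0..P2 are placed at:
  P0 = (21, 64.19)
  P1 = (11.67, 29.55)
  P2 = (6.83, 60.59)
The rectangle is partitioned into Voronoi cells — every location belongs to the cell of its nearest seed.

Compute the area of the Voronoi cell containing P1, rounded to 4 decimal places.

1. box [0,26]×[0,78]: [(0, 0) (26, 0) (26, 78) (0, 78)]
2. ⊥bis P1·P0 via (16.335,46.87): [(0, 51.2697) (0, 0) (26, 0) (26, 44.2668)]  |A|=1241.9746
3. ⊥bis P1·P2 via (9.25,45.07): [(17.9698, 46.4297) (0, 43.6277) (0, 0) (26, 0) (26, 44.2668)]  |A|=1173.3116
4. canonical 5-gon: [(17.9698, 46.4297) (0, 43.6277) (0, 0) (26, 0) (26, 44.2668)]
5. shoelace: 1173.3116

Area of P1's cell: 1173.3116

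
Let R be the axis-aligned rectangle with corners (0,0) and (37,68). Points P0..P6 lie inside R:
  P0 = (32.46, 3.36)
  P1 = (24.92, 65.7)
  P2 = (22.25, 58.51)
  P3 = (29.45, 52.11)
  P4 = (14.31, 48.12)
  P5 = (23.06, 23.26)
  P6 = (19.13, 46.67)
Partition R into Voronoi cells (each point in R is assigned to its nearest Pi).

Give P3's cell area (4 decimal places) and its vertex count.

1. box [0,37]×[0,68]: [(0, 0) (37, 0) (37, 68) (0, 68)]
2. ⊥bis P3·P0 via (30.955,27.735): [(0, 25.8237) (37, 28.1082) (37, 68) (0, 68)]  |A|=1518.2586
3. ⊥bis P3·P1 via (27.185,58.905): [(0, 49.8433) (0, 25.8237) (37, 28.1082) (37, 62.1767)]  |A|=1074.6286
4. ⊥bis P3·P2 via (25.85,55.31): [(29.8289, 59.7863) (0, 26.2287) (0, 25.8237) (37, 28.1082) (37, 62.1767)]  |A|=722.4295
5. ⊥bis P3·P4 via (21.88,50.115): [(29.8289, 59.7863) (21.7319, 50.6771) (27.8289, 27.542) (37, 28.1082) (37, 62.1767)]  |A|=390.8781
6. ⊥bis P3·P5 via (26.255,37.685): [(29.8289, 59.7863) (21.7319, 50.6771) (25.0877, 37.9436) (37, 35.3051) (37, 62.1767)]  |A|=299.5394
7. ⊥bis P3·P6 via (24.29,49.39): [(29.8289, 59.7863) (22.9118, 52.0045) (31.0159, 36.6305) (37, 35.3051) (37, 62.1767)]  |A|=249.5496
8. canonical 5-gon: [(29.8289, 59.7863) (22.9118, 52.0045) (31.0159, 36.6305) (37, 35.3051) (37, 62.1767)]
9. shoelace: 249.5496

Area of P3's cell: 249.5496 (5 vertices)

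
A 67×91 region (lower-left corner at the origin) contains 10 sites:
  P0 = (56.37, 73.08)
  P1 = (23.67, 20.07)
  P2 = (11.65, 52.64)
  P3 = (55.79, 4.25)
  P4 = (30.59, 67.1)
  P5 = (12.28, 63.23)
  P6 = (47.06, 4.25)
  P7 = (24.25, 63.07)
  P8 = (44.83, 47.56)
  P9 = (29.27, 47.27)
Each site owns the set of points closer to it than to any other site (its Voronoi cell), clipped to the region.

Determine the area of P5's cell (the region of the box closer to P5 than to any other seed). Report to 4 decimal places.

1. box [0,67]×[0,91]: [(0, 0) (67, 0) (67, 91) (0, 91)]
2. ⊥bis P5·P0 via (34.325,68.155): [(0, 0) (49.5513, 0) (29.2213, 91) (0, 91)]  |A|=3584.1513
3. ⊥bis P5·P1 via (17.975,41.65): [(0, 36.9064) (39.0064, 47.2002) (29.2213, 91) (0, 91)]  |A|=1694.9424
4. ⊥bis P5·P2 via (11.965,57.935): [(0, 58.6468) (36.9401, 56.4492) (29.2213, 91) (0, 91)]  |A|=1102.3748
5. ⊥bis P5·P3 via (34.035,33.74): [(0, 58.6468) (36.9401, 56.4492) (29.2213, 91) (0, 91)]  |A|=1102.3748
6. ⊥bis P5·P4 via (21.435,65.165): [(0, 58.6468) (23.1032, 57.2724) (15.9745, 91) (0, 91)]  |A|=643.1221
7. ⊥bis P5·P6 via (29.67,33.74): [(0, 58.6468) (23.1032, 57.2724) (15.9745, 91) (0, 91)]  |A|=643.1221
8. ⊥bis P5·P7 via (18.265,63.15): [(0, 58.6468) (18.1903, 57.5647) (18.4789, 79.1512) (15.9745, 91) (0, 91)]  |A|=590.0544
9. ⊥bis P5·P8 via (28.555,55.395): [(0, 58.6468) (18.1903, 57.5647) (18.4789, 79.1512) (15.9745, 91) (0, 91)]  |A|=590.0544
10. ⊥bis P5·P9 via (20.775,55.25): [(0, 58.6468) (18.1903, 57.5647) (18.4789, 79.1512) (15.9745, 91) (0, 91)]  |A|=590.0544
11. canonical 5-gon: [(0, 58.6468) (18.1903, 57.5647) (18.4789, 79.1512) (15.9745, 91) (0, 91)]
12. shoelace: 590.0544

Area of P5's cell: 590.0544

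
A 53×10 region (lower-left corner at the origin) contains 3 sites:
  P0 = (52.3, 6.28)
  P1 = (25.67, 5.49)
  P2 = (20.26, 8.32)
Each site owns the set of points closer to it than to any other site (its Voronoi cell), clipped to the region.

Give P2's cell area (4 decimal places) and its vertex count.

1. box [0,53]×[0,10]: [(0, 0) (53, 0) (53, 10) (0, 10)]
2. ⊥bis P2·P0 via (36.28,7.3): [(0, 0) (35.8152, 0) (36.4519, 10) (0, 10)]  |A|=361.3356
3. ⊥bis P2·P1 via (22.965,6.905): [(0, 0) (19.353, 0) (24.584, 10) (0, 10)]  |A|=219.6848
4. canonical 4-gon: [(0, 0) (19.353, 0) (24.584, 10) (0, 10)]
5. shoelace: 219.6848

Area of P2's cell: 219.6848 (4 vertices)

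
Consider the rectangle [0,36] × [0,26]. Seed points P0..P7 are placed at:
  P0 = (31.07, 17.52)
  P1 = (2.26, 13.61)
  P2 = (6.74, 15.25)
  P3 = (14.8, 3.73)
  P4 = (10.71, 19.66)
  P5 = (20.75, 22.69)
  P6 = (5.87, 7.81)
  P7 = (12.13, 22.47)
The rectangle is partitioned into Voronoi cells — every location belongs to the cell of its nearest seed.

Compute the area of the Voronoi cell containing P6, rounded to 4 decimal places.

Area of P6's cell: 107.6991

1. box [0,36]×[0,26]: [(0, 0) (36, 0) (36, 26) (0, 26)]
2. ⊥bis P6·P0 via (18.47,12.665): [(0, 0) (23.35, 0) (13.3318, 26) (0, 26)]  |A|=476.8639
3. ⊥bis P6·P1 via (4.065,10.71): [(0, 8.1799) (0, 0) (23.35, 0) (16.2911, 18.3197)]  |A|=280.513
4. ⊥bis P6·P2 via (6.305,11.53): [(5.5284, 11.6208) (0, 8.1799) (0, 0) (23.35, 0) (19.502, 9.9868)]  |A|=224.9159
5. ⊥bis P6·P3 via (10.335,5.77): [(12.6288, 10.7905) (5.5284, 11.6208) (0, 8.1799) (0, 0) (7.6988, 0)]  |A|=107.6991
6. ⊥bis P6·P4 via (8.29,13.735): [(12.6288, 10.7905) (5.5284, 11.6208) (0, 8.1799) (0, 0) (7.6988, 0)]  |A|=107.6991
7. ⊥bis P6·P5 via (13.31,15.25): [(12.6288, 10.7905) (5.5284, 11.6208) (0, 8.1799) (0, 0) (7.6988, 0)]  |A|=107.6991
8. ⊥bis P6·P7 via (9,15.14): [(12.6288, 10.7905) (5.5284, 11.6208) (0, 8.1799) (0, 0) (7.6988, 0)]  |A|=107.6991
9. canonical 5-gon: [(12.6288, 10.7905) (5.5284, 11.6208) (0, 8.1799) (0, 0) (7.6988, 0)]
10. shoelace: 107.6991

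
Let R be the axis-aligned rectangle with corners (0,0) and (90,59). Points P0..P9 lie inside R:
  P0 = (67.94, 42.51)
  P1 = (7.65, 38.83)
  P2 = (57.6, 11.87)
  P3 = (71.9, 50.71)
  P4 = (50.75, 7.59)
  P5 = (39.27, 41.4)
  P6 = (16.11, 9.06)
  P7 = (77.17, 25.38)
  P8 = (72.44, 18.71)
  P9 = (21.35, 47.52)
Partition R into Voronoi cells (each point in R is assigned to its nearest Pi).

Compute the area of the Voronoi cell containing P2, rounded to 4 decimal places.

1. box [0,90]×[0,59]: [(0, 0) (90, 0) (90, 59) (0, 59)]
2. ⊥bis P2·P0 via (62.77,27.19): [(0, 48.3728) (0, 0) (90, 0) (90, 18.0008)]  |A|=2986.8116
3. ⊥bis P2·P1 via (32.625,25.35): [(38.1098, 35.512) (18.9426, 0) (90, 0) (90, 18.0008)]  |A|=1728.7266
4. ⊥bis P2·P3 via (64.75,31.29): [(38.1098, 35.512) (18.9426, 0) (90, 0) (90, 18.0008)]  |A|=1728.7266
5. ⊥bis P2·P4 via (54.175,9.73): [(38.1098, 35.512) (38.0895, 35.4743) (60.2545, 0) (90, 0) (90, 18.0008)]  |A|=995.9712
6. ⊥bis P2·P5 via (48.435,26.635): [(54.0629, 30.1284) (44.9601, 24.4781) (60.2545, 0) (90, 0) (90, 18.0008)]  |A|=926.1573
7. ⊥bis P2·P6 via (36.855,10.465): [(54.0629, 30.1284) (44.9601, 24.4781) (60.2545, 0) (90, 0) (90, 18.0008)]  |A|=926.1573
8. ⊥bis P2·P7 via (67.385,18.625): [(61.078, 27.761) (54.0629, 30.1284) (44.9601, 24.4781) (60.2545, 0) (80.2426, 0)]  |A|=530.4116
9. ⊥bis P2·P8 via (65.02,15.29): [(58.9392, 28.4828) (54.0629, 30.1284) (44.9601, 24.4781) (60.2545, 0) (72.0674, 0)]  |A|=391.2139
10. ⊥bis P2·P9 via (39.475,29.695): [(58.9392, 28.4828) (54.0629, 30.1284) (44.9601, 24.4781) (60.2545, 0) (72.0674, 0)]  |A|=391.2139
11. canonical 5-gon: [(58.9392, 28.4828) (54.0629, 30.1284) (44.9601, 24.4781) (60.2545, 0) (72.0674, 0)]
12. shoelace: 391.2139

Area of P2's cell: 391.2139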